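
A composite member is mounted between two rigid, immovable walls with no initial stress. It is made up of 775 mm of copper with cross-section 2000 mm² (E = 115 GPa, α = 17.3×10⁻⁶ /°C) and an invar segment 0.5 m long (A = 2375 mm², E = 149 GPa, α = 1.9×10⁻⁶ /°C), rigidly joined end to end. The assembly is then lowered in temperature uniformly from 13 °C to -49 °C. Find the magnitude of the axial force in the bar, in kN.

If the supports were absent, the total length change would be Σ αᵢΔT Lᵢ = 17.3×10⁻⁶×62×775 + 1.9×10⁻⁶×62×500 = 0.8902 mm.
The rigid supports impose zero overall length change; the single axial force P common to all segments must satisfy P Σ Lᵢ/(AᵢEᵢ) = δ_free.
Σ Lᵢ/(AᵢEᵢ) = 775/(2000×115×10³) + 500/(2375×149×10³) = 4.782×10⁻⁶ mm/N.
So P = 0.8902 / 4.782×10⁻⁶ = 186.1 kN, tensile.

P ≈ 186 kN (tensile)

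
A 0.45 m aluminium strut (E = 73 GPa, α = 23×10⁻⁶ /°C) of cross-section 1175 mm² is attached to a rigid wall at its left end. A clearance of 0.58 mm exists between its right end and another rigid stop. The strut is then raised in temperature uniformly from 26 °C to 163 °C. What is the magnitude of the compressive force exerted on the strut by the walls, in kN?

P ≈ 160 kN

Free thermal elongation = αΔT L = 23×10⁻⁶ × 137 × 450 = 1.418 mm.
The gap closes (δ_free > 0.58 mm) and the wall then resists a further 1.418 − 0.58 = 0.838 mm of expansion.
Compatibility: PL/(AE) = 0.838 mm, so σ = P/A = E × (0.838/450) = 135.9 MPa.
P = σA = 135.9 × 1175 = 159.7 kN.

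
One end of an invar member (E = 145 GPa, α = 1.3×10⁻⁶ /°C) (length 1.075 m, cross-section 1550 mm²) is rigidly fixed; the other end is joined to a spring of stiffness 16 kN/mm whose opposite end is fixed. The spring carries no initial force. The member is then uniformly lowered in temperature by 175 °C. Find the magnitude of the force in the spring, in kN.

P ≈ 3.63 kN

If the spring were absent the member would shorten by αΔT L = 1.3×10⁻⁶ × 175 × 1075 = 0.2446 mm.
With a force P in the spring, the elastic change of the member is PL/(AE) and that of the spring is P/k; compatibility requires their sum to equal δ_free.
So P = δ_free / [L/(AE) + 1/k] = 0.2446 / [ 1075/(1550×145×10³) + 1/(16×10³) ].
P = 0.2446 / 6.728×10⁻⁵ = 3635 N.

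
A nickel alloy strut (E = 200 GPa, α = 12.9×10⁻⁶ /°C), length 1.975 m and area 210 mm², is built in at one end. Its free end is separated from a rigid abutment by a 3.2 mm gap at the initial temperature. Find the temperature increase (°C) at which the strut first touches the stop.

The gap closes when αΔT L = 3.2 mm, since the strut is still unstressed at that instant.
So ΔT = g/(αL) = 3.2/(12.9×10⁻⁶ × 1975) = 125.6 °C.

ΔT ≈ 126 °C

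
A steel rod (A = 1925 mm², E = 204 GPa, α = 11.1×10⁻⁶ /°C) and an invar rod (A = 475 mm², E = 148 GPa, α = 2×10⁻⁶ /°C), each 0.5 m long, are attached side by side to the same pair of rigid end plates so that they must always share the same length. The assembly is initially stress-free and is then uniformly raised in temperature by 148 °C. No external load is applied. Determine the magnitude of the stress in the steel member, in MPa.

Equilibrium of a rigid end plate with no external load gives equal and opposite internal forces ±P in the two members. Since α_{steel} > α_{invar}, heating drives the steel into compression and the invar into tension.
Setting the final lengths equal and cancelling L: (α₁ − α₂)ΔT = P/(A₁E₁) + P/(A₂E₂).
|α₁ − α₂|·ΔT = 9.1×10⁻⁶ × 148 = 0.001347.
1/(A₁E₁) + 1/(A₂E₂) = 1/(1925×204×10³) + 1/(475×148×10³) = 1.677×10⁻⁸ N⁻¹.
So P = 0.001347 / 1.677×10⁻⁸ = 80.3 kN.
σ_{steel} = P/A₁ = 80300/1925 = 41.72 MPa, compressive.

σ ≈ 41.7 MPa (compressive)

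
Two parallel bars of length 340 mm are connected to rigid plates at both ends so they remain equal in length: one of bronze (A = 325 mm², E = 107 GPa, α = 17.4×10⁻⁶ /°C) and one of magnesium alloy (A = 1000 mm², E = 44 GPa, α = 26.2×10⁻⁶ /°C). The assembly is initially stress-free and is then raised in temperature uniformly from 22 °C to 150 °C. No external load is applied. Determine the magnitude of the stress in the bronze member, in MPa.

The magnesium alloy has the larger α, so on heating it would change length more than the bronze if both were free. The rigid plates force a common final length, so the magnesium alloy is put into compression and the bronze into tension, with equal and opposite forces P (no external load).
Equating the net (thermal + elastic) strains gives |α₁ − α₂|·ΔT = P·[1/(A₁E₁) + 1/(A₂E₂)].
|α₁ − α₂|·ΔT = 8.8×10⁻⁶ × 128 = 0.001126.
1/(A₁E₁) + 1/(A₂E₂) = 1/(325×107×10³) + 1/(1000×44×10³) = 5.148×10⁻⁸ N⁻¹.
So P = 0.001126 / 5.148×10⁻⁸ = 21.88 kN.
σ_{bronze} = P/A₁ = 21880/325 = 67.32 MPa, tensile.

σ ≈ 67.3 MPa (tensile)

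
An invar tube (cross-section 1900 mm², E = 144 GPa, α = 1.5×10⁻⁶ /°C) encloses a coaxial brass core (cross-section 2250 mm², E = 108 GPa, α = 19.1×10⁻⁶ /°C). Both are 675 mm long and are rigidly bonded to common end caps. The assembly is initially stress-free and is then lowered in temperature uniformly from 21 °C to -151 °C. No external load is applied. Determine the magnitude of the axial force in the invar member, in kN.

P ≈ 390 kN (compressive in the invar)

The brass has the larger α, so on cooling it would change length more than the invar if both were free. The rigid plates force a common final length, so the brass is put into tension and the invar into compression, with equal and opposite forces P (no external load).
Equating the net (thermal + elastic) strains gives |α₁ − α₂|·ΔT = P·[1/(A₁E₁) + 1/(A₂E₂)].
|α₁ − α₂|·ΔT = 17.6×10⁻⁶ × 172 = 0.003027.
1/(A₁E₁) + 1/(A₂E₂) = 1/(1900×144×10³) + 1/(2250×108×10³) = 7.77×10⁻⁹ N⁻¹.
P = 0.003027 / 7.77×10⁻⁹ = 389600 N = 389.6 kN.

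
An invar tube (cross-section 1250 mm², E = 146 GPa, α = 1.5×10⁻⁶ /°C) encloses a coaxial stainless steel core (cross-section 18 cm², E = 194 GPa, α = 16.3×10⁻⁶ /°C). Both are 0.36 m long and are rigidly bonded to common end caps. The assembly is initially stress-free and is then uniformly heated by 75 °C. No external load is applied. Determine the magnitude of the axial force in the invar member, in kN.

P ≈ 133 kN (tensile in the invar)

Both members must finish at the same length. With the larger α, the stainless steel tends to over-expand; the plates restrain it, putting the stainless steel in compression and the invar in tension. With no external load the two internal forces are equal and opposite, magnitude P.
Compatibility of the two members (thermal + elastic change equal): (α₁ − α₂)ΔT = P·[1/(A₁E₁) + 1/(A₂E₂)].
|α₁ − α₂|·ΔT = 14.8×10⁻⁶ × 75 = 0.00111.
1/(A₁E₁) + 1/(A₂E₂) = 1/(1250×146×10³) + 1/(1800×194×10³) = 8.343×10⁻⁹ N⁻¹.
So P = 0.00111 / 8.343×10⁻⁹ = 133 kN.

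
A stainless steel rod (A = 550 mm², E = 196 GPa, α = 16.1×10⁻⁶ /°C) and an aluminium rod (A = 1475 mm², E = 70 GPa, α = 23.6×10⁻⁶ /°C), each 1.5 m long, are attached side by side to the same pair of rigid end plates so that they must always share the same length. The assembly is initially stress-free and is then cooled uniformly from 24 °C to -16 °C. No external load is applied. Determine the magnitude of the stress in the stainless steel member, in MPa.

The aluminium has the larger α, so on cooling it would change length more than the stainless steel if both were free. The rigid plates force a common final length, so the aluminium is put into tension and the stainless steel into compression, with equal and opposite forces P (no external load).
Compatibility of the two members (thermal + elastic change equal): (α₁ − α₂)ΔT = P·[1/(A₁E₁) + 1/(A₂E₂)].
|α₁ − α₂|·ΔT = 7.5×10⁻⁶ × 40 = 0.0003.
1/(A₁E₁) + 1/(A₂E₂) = 1/(550×196×10³) + 1/(1475×70×10³) = 1.896×10⁻⁸ N⁻¹.
P = 0.0003 / 1.896×10⁻⁸ = 15820 N = 15.82 kN.
σ_{stainless steel} = P/A₁ = 15820/550 = 28.77 MPa, compressive.

σ ≈ 28.8 MPa (compressive)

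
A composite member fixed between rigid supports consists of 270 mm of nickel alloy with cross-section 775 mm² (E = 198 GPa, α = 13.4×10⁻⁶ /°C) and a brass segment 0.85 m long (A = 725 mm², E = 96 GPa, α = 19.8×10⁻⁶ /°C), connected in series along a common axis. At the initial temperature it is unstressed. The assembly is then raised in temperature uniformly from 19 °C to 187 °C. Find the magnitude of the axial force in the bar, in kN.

P ≈ 246 kN (compressive)

With the walls removed the bar would change length by δ_free = Σ αᵢΔT Lᵢ = 13.4×10⁻⁶×168×270 + 19.8×10⁻⁶×168×850 = 3.435 mm.
The walls prevent any net length change, so an axial force P (same in every segment) develops. Compatibility: P · Σ Lᵢ/(AᵢEᵢ) = δ_free.
The series flexibility is Σ Lᵢ/(AᵢEᵢ) = 270/(775×198×10³) + 850/(725×96×10³) = 1.397×10⁻⁵ mm/N.
So P = 3.435 / 1.397×10⁻⁵ = 245.9 kN, compressive.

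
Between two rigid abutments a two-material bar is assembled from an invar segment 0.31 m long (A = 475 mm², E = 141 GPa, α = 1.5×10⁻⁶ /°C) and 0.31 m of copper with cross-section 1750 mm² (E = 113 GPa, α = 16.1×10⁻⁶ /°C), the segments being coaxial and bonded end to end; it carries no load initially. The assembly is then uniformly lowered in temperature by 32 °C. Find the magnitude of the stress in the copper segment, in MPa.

σ ≈ 16.1 MPa (tensile)

If the supports were absent, the total length change would be Σ αᵢΔT Lᵢ = 1.5×10⁻⁶×32×310 + 16.1×10⁻⁶×32×310 = 0.1746 mm.
The rigid supports impose zero overall length change; the single axial force P common to all segments must satisfy P Σ Lᵢ/(AᵢEᵢ) = δ_free.
Σ Lᵢ/(AᵢEᵢ) = 310/(475×141×10³) + 310/(1750×113×10³) = 6.196×10⁻⁶ mm/N.
P = 0.1746 / 6.196×10⁻⁶ = 28180 N = 28.18 kN, tensile.
σ_{copper} = P / A = 28180 / 1750 = 16.1 MPa.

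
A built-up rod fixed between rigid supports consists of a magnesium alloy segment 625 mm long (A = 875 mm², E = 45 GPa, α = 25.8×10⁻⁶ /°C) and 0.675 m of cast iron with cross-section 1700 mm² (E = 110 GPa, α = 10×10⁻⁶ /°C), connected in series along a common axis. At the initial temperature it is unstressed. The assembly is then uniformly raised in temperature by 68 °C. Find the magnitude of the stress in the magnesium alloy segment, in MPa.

σ ≈ 91.2 MPa (compressive)

Free thermal expansion of the whole bar: Σ αᵢΔT Lᵢ = 25.8×10⁻⁶×68×625 + 10×10⁻⁶×68×675 = 1.555 mm.
The walls prevent any net length change, so an axial force P (same in every segment) develops. Compatibility: P · Σ Lᵢ/(AᵢEᵢ) = δ_free.
Σ Lᵢ/(AᵢEᵢ) = 625/(875×45×10³) + 675/(1700×110×10³) = 1.948×10⁻⁵ mm/N.
So P = 1.555 / 1.948×10⁻⁵ = 79.84 kN, compressive.
σ_{magnesium alloy} = P / A = 79840 / 875 = 91.25 MPa.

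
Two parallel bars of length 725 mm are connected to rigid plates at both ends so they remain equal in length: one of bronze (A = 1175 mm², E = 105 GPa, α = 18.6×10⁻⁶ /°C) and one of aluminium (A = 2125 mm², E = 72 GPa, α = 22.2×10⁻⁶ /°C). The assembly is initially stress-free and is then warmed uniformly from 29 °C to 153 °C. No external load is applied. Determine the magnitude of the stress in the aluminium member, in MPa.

σ ≈ 14.3 MPa (compressive)

Both members must finish at the same length. With the larger α, the aluminium tends to over-expand; the plates restrain it, putting the aluminium in compression and the bronze in tension. With no external load the two internal forces are equal and opposite, magnitude P.
Setting the final lengths equal and cancelling L: (α₁ − α₂)ΔT = P/(A₁E₁) + P/(A₂E₂).
|α₁ − α₂|·ΔT = 3.6×10⁻⁶ × 124 = 0.0004464.
1/(A₁E₁) + 1/(A₂E₂) = 1/(1175×105×10³) + 1/(2125×72×10³) = 1.464×10⁻⁸ N⁻¹.
P = 0.0004464 / 1.464×10⁻⁸ = 30490 N = 30.49 kN.
σ_{aluminium} = P/A₂ = 30490/2125 = 14.35 MPa, compressive.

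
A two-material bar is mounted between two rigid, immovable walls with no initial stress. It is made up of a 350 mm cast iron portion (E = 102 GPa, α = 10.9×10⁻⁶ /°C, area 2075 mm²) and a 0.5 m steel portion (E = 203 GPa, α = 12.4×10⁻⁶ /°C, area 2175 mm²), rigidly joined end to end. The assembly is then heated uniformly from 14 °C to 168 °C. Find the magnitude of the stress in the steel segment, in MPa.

σ ≈ 255 MPa (compressive)

If the supports were absent, the total length change would be Σ αᵢΔT Lᵢ = 10.9×10⁻⁶×154×350 + 12.4×10⁻⁶×154×500 = 1.542 mm.
The walls prevent any net length change, so an axial force P (same in every segment) develops. Compatibility: P · Σ Lᵢ/(AᵢEᵢ) = δ_free.
Σ Lᵢ/(AᵢEᵢ) = 350/(2075×102×10³) + 500/(2175×203×10³) = 2.786×10⁻⁶ mm/N.
P = 1.542 / 2.786×10⁻⁶ = 553600 N = 553.6 kN, compressive.
σ_{steel} = P / A = 553600 / 2175 = 254.5 MPa.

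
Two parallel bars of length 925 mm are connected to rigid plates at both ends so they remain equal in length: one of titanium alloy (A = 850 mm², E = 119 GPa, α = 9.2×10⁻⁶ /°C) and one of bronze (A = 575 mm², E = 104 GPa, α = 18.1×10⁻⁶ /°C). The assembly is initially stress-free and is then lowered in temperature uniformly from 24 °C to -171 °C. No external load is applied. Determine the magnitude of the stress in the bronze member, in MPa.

Equilibrium of a rigid end plate with no external load gives equal and opposite internal forces ±P in the two members. Since α_{bronze} > α_{titanium alloy}, cooling drives the bronze into tension and the titanium alloy into compression.
Compatibility of the two members (thermal + elastic change equal): (α₁ − α₂)ΔT = P·[1/(A₁E₁) + 1/(A₂E₂)].
|α₁ − α₂|·ΔT = 8.9×10⁻⁶ × 195 = 0.001736.
1/(A₁E₁) + 1/(A₂E₂) = 1/(850×119×10³) + 1/(575×104×10³) = 2.661×10⁻⁸ N⁻¹.
So P = 0.001736 / 2.661×10⁻⁸ = 65.22 kN.
σ_{bronze} = P/A₂ = 65220/575 = 113.4 MPa, tensile.

σ ≈ 113 MPa (tensile)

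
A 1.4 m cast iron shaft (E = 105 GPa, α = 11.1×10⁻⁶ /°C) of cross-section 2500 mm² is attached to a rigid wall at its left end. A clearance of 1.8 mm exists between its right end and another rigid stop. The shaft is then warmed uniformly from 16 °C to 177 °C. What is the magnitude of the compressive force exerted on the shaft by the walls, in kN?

P ≈ 132 kN

Free thermal elongation = αΔT L = 11.1×10⁻⁶ × 161 × 1400 = 2.502 mm.
This exceeds the 1.8 mm gap, so the wall pushes back. The portion of expansion that must be recovered elastically is δ_free − gap = 2.502 − 1.8 = 0.7019 mm.
Compatibility: PL/(AE) = 0.7019 mm, so σ = P/A = E × (0.7019/1400) = 52.65 MPa.
Force on the wall = σA = 52.65 × 2500 mm² = 131.6 kN.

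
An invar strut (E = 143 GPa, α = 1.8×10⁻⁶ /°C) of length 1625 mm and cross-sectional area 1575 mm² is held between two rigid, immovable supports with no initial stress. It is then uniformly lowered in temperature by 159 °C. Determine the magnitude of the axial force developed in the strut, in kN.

Full restraint means ε = 0, so the stress is σ = EαΔT = 143×10³ × 1.8×10⁻⁶ × 159 = 40.93 MPa.
Axial force P = σA = 40.93 × 1575 = 64460 N = 64.46 kN, tensile.

P ≈ 64.5 kN (tensile)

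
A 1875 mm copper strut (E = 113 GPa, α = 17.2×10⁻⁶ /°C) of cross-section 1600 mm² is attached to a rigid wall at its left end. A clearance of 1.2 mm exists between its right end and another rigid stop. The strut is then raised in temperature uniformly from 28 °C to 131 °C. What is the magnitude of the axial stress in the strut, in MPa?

Free thermal elongation = αΔT L = 17.2×10⁻⁶ × 103 × 1875 = 3.322 mm.
The gap closes (δ_free > 1.2 mm) and the wall then resists a further 3.322 − 1.2 = 2.122 mm of expansion.
Compatibility: PL/(AE) = 2.122 mm, so σ = P/A = E × (2.122/1875) = 127.9 MPa.

σ ≈ 128 MPa (compressive)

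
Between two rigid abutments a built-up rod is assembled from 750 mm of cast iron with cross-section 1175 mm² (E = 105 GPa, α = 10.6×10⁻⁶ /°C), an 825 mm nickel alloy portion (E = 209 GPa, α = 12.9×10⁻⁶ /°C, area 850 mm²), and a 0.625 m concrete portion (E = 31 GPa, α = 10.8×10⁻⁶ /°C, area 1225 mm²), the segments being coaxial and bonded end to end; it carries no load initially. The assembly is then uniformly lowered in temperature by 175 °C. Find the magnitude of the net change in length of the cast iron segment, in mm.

If the supports were absent, the total length change would be Σ αᵢΔT Lᵢ = 10.6×10⁻⁶×175×750 + 12.9×10⁻⁶×175×825 + 10.8×10⁻⁶×175×625 = 4.435 mm.
The rigid supports impose zero overall length change; the single axial force P common to all segments must satisfy P Σ Lᵢ/(AᵢEᵢ) = δ_free.
The series flexibility is Σ Lᵢ/(AᵢEᵢ) = 750/(1175×105×10³) + 825/(850×209×10³) + 625/(1225×31×10³) = 2.718×10⁻⁵ mm/N.
P = 4.435 / 2.718×10⁻⁵ = 163200 N = 163.2 kN, tensile.
For the cast iron segment, free thermal change = 10.6×10⁻⁶×175×750 = 1.391 mm and elastic change from P = 163200×750/(1175×105×10³) = 0.9919 mm; these oppose, so the net change is 0.399 mm (segment shortens).

|ΔL| ≈ 0.399 mm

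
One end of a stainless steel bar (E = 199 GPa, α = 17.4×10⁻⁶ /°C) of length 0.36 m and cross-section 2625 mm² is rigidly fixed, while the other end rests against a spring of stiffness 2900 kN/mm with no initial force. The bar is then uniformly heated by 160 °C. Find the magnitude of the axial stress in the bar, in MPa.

If the spring were absent the bar would lengthen by αΔT L = 17.4×10⁻⁶ × 160 × 360 = 1.002 mm.
Let P be the compressive force at the spring. The bar shortens elastically by PL/(AE) and the spring compresses by P/k; together these equal δ_free.
So P = δ_free / [L/(AE) + 1/k] = 1.002 / [ 360/(2625×199×10³) + 1/(2900×10³) ].
P = 1.002 / 1.034×10⁻⁶ = 969300 N.
σ = P/A = 969300/2625 = 369.3 MPa.

σ ≈ 369 MPa (compressive)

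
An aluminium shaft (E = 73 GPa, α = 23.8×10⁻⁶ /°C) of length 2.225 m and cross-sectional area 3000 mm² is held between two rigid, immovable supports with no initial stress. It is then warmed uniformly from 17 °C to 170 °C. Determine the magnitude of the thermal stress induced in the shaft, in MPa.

Because both ends are immovable the net strain is zero, and the suppressed thermal strain is αΔT = 23.8×10⁻⁶ × 153 = 3641.4×10⁻⁶.
The stress required to suppress this strain is σ = Eε = 73×10³ × 3641.4×10⁻⁶ = 265.8 MPa, compressive since the shaft is trying to expand.

σ ≈ 266 MPa (compressive)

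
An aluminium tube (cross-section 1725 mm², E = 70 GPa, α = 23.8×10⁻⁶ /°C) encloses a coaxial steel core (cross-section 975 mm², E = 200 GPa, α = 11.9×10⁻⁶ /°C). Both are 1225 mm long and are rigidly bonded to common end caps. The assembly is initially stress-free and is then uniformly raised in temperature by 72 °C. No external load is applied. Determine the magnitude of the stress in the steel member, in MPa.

The aluminium has the larger α, so on heating it would change length more than the steel if both were free. The rigid plates force a common final length, so the aluminium is put into compression and the steel into tension, with equal and opposite forces P (no external load).
Setting the final lengths equal and cancelling L: (α₁ − α₂)ΔT = P/(A₁E₁) + P/(A₂E₂).
|α₁ − α₂|·ΔT = 11.9×10⁻⁶ × 72 = 0.0008568.
1/(A₁E₁) + 1/(A₂E₂) = 1/(1725×70×10³) + 1/(975×200×10³) = 1.341×10⁻⁸ N⁻¹.
P = 0.0008568 / 1.341×10⁻⁸ = 63890 N = 63.89 kN.
σ_{steel} = P/A₂ = 63890/975 = 65.53 MPa, tensile.

σ ≈ 65.5 MPa (tensile)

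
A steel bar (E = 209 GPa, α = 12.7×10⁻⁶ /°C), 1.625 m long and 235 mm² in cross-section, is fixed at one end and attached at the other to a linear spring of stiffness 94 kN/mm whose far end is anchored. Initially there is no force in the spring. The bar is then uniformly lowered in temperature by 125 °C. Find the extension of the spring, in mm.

Free thermal contraction: δ_free = αΔT L = 12.7×10⁻⁶ × 125 × 1625 = 2.58 mm.
With a force P in the spring, the elastic change of the bar is PL/(AE) and that of the spring is P/k; compatibility requires their sum to equal δ_free.
So P = δ_free / [L/(AE) + 1/k] = 2.58 / [ 1625/(235×209×10³) + 1/(94×10³) ].
P = 2.58 / 4.372×10⁻⁵ = 59000 N.
Spring extension = P/k = 59000/(94×10³) = 0.6277 mm.

δ ≈ 0.628 mm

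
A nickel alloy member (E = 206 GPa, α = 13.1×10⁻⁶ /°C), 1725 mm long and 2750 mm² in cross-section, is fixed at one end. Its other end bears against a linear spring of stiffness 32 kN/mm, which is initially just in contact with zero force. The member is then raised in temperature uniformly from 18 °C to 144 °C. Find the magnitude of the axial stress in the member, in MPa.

σ ≈ 30.2 MPa (compressive)

Free thermal expansion: δ_free = αΔT L = 13.1×10⁻⁶ × 126 × 1725 = 2.847 mm.
Let P be the compressive force at the spring. The member shortens elastically by PL/(AE) and the spring compresses by P/k; together these equal δ_free.
P [ L/(AE) + 1/k ] = δ_free → P [ 1725/(2750×206×10³) + 1/(32×10³) ] = 2.847.
P = 2.847 / 3.43×10⁻⁵ = 83020 N.
σ = P/A = 83020/2750 = 30.19 MPa.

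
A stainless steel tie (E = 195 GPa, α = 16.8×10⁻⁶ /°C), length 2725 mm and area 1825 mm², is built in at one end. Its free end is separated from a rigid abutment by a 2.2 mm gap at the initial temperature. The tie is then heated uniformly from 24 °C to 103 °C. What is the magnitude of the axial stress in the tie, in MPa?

σ ≈ 101 MPa (compressive)

Free thermal elongation = αΔT L = 16.8×10⁻⁶ × 79 × 2725 = 3.617 mm.
After closing the 2.2 mm clearance, 3.617 − 2.2 = 1.417 mm of expansion remains to be suppressed by the wall.
That suppressed elongation corresponds to σ = E·Δ/L = 195×10³ × 1.417/2725 = 101.4 MPa.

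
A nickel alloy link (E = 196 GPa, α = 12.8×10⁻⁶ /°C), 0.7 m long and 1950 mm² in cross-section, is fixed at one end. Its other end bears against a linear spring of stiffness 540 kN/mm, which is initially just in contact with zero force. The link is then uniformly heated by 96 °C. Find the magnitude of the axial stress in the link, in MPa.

σ ≈ 120 MPa (compressive)

Free thermal expansion: δ_free = αΔT L = 12.8×10⁻⁶ × 96 × 700 = 0.8602 mm.
Let P be the compressive force at the spring. The link shortens elastically by PL/(AE) and the spring compresses by P/k; together these equal δ_free.
So P = δ_free / [L/(AE) + 1/k] = 0.8602 / [ 700/(1950×196×10³) + 1/(540×10³) ].
P = 0.8602 / 3.683×10⁻⁶ = 233500 N.
σ = P/A = 233500/1950 = 119.8 MPa.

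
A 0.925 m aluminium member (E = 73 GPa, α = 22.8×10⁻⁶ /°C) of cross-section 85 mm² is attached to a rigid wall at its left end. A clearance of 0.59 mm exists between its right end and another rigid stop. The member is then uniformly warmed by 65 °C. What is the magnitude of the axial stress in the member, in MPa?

σ ≈ 61.6 MPa (compressive)

Unrestrained expansion: δ_free = αΔT L = 22.8×10⁻⁶ × 65 × 925 = 1.371 mm.
This exceeds the 0.59 mm gap, so the wall pushes back. The portion of expansion that must be recovered elastically is δ_free − gap = 1.371 − 0.59 = 0.7808 mm.
That suppressed elongation corresponds to σ = E·Δ/L = 73×10³ × 0.7808/925 = 61.62 MPa.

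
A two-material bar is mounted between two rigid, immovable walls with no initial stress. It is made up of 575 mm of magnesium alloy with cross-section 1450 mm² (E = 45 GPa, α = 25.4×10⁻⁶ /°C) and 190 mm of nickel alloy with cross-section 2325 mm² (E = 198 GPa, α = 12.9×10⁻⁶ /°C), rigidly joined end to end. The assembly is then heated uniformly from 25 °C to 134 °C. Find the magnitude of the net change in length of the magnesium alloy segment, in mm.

|ΔL| ≈ 0.184 mm

If the supports were absent, the total length change would be Σ αᵢΔT Lᵢ = 25.4×10⁻⁶×109×575 + 12.9×10⁻⁶×109×190 = 1.859 mm.
The walls prevent any net length change, so an axial force P (same in every segment) develops. Compatibility: P · Σ Lᵢ/(AᵢEᵢ) = δ_free.
Σ Lᵢ/(AᵢEᵢ) = 575/(1450×45×10³) + 190/(2325×198×10³) = 9.225×10⁻⁶ mm/N.
P = 1.859 / 9.225×10⁻⁶ = 201500 N = 201.5 kN, compressive.
For the magnesium alloy segment, free thermal change = 25.4×10⁻⁶×109×575 = 1.592 mm and elastic change from P = 201500×575/(1450×45×10³) = 1.776 mm; these oppose, so the net change is 0.184 mm (segment shortens).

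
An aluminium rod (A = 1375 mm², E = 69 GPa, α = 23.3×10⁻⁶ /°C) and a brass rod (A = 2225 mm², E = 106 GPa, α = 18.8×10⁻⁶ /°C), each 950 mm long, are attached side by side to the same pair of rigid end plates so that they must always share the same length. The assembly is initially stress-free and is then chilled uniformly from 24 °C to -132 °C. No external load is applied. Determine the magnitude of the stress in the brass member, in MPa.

Both members must finish at the same length. With the larger α, the aluminium tends to over-contract; the plates restrain it, putting the aluminium in tension and the brass in compression. With no external load the two internal forces are equal and opposite, magnitude P.
Setting the final lengths equal and cancelling L: (α₁ − α₂)ΔT = P/(A₁E₁) + P/(A₂E₂).
|α₁ − α₂|·ΔT = 4.5×10⁻⁶ × 156 = 0.000702.
1/(A₁E₁) + 1/(A₂E₂) = 1/(1375×69×10³) + 1/(2225×106×10³) = 1.478×10⁻⁸ N⁻¹.
So P = 0.000702 / 1.478×10⁻⁸ = 47.5 kN.
σ_{brass} = P/A₂ = 47500/2225 = 21.35 MPa, compressive.

σ ≈ 21.3 MPa (compressive)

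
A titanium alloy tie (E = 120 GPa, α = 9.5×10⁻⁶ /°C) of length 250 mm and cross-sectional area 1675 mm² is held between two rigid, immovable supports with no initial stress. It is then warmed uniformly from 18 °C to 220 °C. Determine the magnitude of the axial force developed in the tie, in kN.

P ≈ 386 kN (compressive)

The ends cannot move, so σ = EαΔT = 120×10³ × 9.5×10⁻⁶ × 202 = 230.3 MPa.
Then P = σA = 230.3 × 1675 mm² = 385.7 kN, compressive.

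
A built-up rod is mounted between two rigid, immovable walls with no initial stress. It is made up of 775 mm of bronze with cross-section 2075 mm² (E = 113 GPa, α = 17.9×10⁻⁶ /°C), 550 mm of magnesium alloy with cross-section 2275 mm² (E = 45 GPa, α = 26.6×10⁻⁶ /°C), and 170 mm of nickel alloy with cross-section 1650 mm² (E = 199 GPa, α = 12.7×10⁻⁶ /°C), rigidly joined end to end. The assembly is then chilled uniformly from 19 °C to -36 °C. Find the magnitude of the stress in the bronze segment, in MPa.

Free thermal contraction of the whole bar: Σ αᵢΔT Lᵢ = 17.9×10⁻⁶×55×775 + 26.6×10⁻⁶×55×550 + 12.7×10⁻⁶×55×170 = 1.686 mm.
The rigid supports impose zero overall length change; the single axial force P common to all segments must satisfy P Σ Lᵢ/(AᵢEᵢ) = δ_free.
Σ Lᵢ/(AᵢEᵢ) = 775/(2075×113×10³) + 550/(2275×45×10³) + 170/(1650×199×10³) = 9.195×10⁻⁶ mm/N.
So P = 1.686 / 9.195×10⁻⁶ = 183.4 kN, tensile.
σ_{bronze} = P / A = 183400 / 2075 = 88.38 MPa.

σ ≈ 88.4 MPa (tensile)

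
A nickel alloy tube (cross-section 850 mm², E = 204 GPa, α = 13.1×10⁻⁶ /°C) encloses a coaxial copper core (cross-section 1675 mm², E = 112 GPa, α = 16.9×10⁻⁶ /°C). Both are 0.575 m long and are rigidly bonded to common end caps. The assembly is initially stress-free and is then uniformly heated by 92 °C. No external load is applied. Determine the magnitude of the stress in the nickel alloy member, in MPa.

σ ≈ 37.1 MPa (tensile)

Both members must finish at the same length. With the larger α, the copper tends to over-expand; the plates restrain it, putting the copper in compression and the nickel alloy in tension. With no external load the two internal forces are equal and opposite, magnitude P.
Setting the final lengths equal and cancelling L: (α₁ − α₂)ΔT = P/(A₁E₁) + P/(A₂E₂).
|α₁ − α₂|·ΔT = 3.8×10⁻⁶ × 92 = 0.0003496.
1/(A₁E₁) + 1/(A₂E₂) = 1/(850×204×10³) + 1/(1675×112×10³) = 1.11×10⁻⁸ N⁻¹.
So P = 0.0003496 / 1.11×10⁻⁸ = 31.5 kN.
σ_{nickel alloy} = P/A₁ = 31500/850 = 37.06 MPa, tensile.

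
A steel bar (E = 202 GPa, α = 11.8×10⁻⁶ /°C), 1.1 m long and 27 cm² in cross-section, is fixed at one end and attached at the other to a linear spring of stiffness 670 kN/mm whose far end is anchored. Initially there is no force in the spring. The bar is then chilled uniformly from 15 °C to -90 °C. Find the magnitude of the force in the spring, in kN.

P ≈ 388 kN

If the spring were absent the bar would shorten by αΔT L = 11.8×10⁻⁶ × 105 × 1100 = 1.363 mm.
With a force P in the spring, the elastic change of the bar is PL/(AE) and that of the spring is P/k; compatibility requires their sum to equal δ_free.
So P = δ_free / [L/(AE) + 1/k] = 1.363 / [ 1100/(2700×202×10³) + 1/(670×10³) ].
P = 1.363 / 3.509×10⁻⁶ = 388400 N.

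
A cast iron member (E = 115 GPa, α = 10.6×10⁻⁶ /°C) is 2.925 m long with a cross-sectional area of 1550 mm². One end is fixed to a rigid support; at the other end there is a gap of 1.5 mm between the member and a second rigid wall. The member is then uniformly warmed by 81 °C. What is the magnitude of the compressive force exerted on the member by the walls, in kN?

P ≈ 61.6 kN

If the wall were absent the member would grow by αΔT L = 10.6×10⁻⁶ × 81 × 2925 = 2.511 mm.
The gap closes (δ_free > 1.5 mm) and the wall then resists a further 2.511 − 1.5 = 1.011 mm of expansion.
That suppressed elongation corresponds to σ = E·Δ/L = 115×10³ × 1.011/2925 = 39.76 MPa.
P = σA = 39.76 × 1550 = 61.64 kN.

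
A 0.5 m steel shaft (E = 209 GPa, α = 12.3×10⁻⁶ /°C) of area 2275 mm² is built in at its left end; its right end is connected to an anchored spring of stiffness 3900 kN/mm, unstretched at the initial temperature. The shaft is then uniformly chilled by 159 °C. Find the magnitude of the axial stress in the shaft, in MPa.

Free thermal contraction: δ_free = αΔT L = 12.3×10⁻⁶ × 159 × 500 = 0.9779 mm.
With a force P in the spring, the elastic change of the shaft is PL/(AE) and that of the spring is P/k; compatibility requires their sum to equal δ_free.
P [ L/(AE) + 1/k ] = δ_free → P [ 500/(2275×209×10³) + 1/(3900×10³) ] = 0.9779.
P = 0.9779 / 1.308×10⁻⁶ = 747600 N.
σ = P/A = 747600/2275 = 328.6 MPa.

σ ≈ 329 MPa (tensile)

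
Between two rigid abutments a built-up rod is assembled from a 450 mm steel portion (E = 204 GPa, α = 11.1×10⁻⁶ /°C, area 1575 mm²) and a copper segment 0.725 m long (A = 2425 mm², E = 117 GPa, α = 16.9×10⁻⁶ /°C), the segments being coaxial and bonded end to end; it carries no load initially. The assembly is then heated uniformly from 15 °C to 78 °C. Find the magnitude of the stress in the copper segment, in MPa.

σ ≈ 113 MPa (compressive)

With the walls removed the bar would change length by δ_free = Σ αᵢΔT Lᵢ = 11.1×10⁻⁶×63×450 + 16.9×10⁻⁶×63×725 = 1.087 mm.
The walls prevent any net length change, so an axial force P (same in every segment) develops. Compatibility: P · Σ Lᵢ/(AᵢEᵢ) = δ_free.
Σ Lᵢ/(AᵢEᵢ) = 450/(1575×204×10³) + 725/(2425×117×10³) = 3.956×10⁻⁶ mm/N.
Hence P = δ_free / Σ(L/AE) = 1.087/3.956×10⁻⁶ = 274.7 kN (compressive).
σ_{copper} = P / A = 274700 / 2425 = 113.3 MPa.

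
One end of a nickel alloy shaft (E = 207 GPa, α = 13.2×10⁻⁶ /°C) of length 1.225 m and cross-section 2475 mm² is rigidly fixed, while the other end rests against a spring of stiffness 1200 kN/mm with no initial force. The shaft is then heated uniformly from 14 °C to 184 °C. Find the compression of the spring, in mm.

δ ≈ 0.71 mm

Free thermal expansion: δ_free = αΔT L = 13.2×10⁻⁶ × 170 × 1225 = 2.749 mm.
With a force P in the spring, the elastic change of the shaft is PL/(AE) and that of the spring is P/k; compatibility requires their sum to equal δ_free.
P [ L/(AE) + 1/k ] = δ_free → P [ 1225/(2475×207×10³) + 1/(1200×10³) ] = 2.749.
P = 2.749 / 3.224×10⁻⁶ = 852500 N.
Spring compression = P/k = 852500/(1200×10³) = 0.7104 mm.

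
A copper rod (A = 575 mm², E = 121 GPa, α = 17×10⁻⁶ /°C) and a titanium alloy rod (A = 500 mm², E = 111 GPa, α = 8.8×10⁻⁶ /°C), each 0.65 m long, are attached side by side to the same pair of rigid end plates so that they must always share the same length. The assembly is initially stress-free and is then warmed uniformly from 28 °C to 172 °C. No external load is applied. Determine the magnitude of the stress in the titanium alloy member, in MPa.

The copper has the larger α, so on heating it would change length more than the titanium alloy if both were free. The rigid plates force a common final length, so the copper is put into compression and the titanium alloy into tension, with equal and opposite forces P (no external load).
Equating the net (thermal + elastic) strains gives |α₁ − α₂|·ΔT = P·[1/(A₁E₁) + 1/(A₂E₂)].
|α₁ − α₂|·ΔT = 8.2×10⁻⁶ × 144 = 0.001181.
1/(A₁E₁) + 1/(A₂E₂) = 1/(575×121×10³) + 1/(500×111×10³) = 3.239×10⁻⁸ N⁻¹.
P = 0.001181 / 3.239×10⁻⁸ = 36450 N = 36.45 kN.
σ_{titanium alloy} = P/A₂ = 36450/500 = 72.91 MPa, tensile.

σ ≈ 72.9 MPa (tensile)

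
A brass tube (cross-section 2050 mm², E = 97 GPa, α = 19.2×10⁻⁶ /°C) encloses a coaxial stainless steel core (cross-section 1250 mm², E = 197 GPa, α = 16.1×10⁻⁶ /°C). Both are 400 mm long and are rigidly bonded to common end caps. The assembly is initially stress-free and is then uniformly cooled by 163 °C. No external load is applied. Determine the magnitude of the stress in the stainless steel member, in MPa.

Equilibrium of a rigid end plate with no external load gives equal and opposite internal forces ±P in the two members. Since α_{brass} > α_{stainless steel}, cooling drives the brass into tension and the stainless steel into compression.
Setting the final lengths equal and cancelling L: (α₁ − α₂)ΔT = P/(A₁E₁) + P/(A₂E₂).
|α₁ − α₂|·ΔT = 3.1×10⁻⁶ × 163 = 0.0005053.
1/(A₁E₁) + 1/(A₂E₂) = 1/(2050×97×10³) + 1/(1250×197×10³) = 9.09×10⁻⁹ N⁻¹.
P = 0.0005053 / 9.09×10⁻⁹ = 55590 N = 55.59 kN.
σ_{stainless steel} = P/A₂ = 55590/1250 = 44.47 MPa, compressive.

σ ≈ 44.5 MPa (compressive)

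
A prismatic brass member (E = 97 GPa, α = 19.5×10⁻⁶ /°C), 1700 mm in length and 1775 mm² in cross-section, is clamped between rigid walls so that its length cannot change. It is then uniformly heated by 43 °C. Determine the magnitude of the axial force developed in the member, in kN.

With zero net strain, σ = E·αΔT = 97 GPa × 19.5×10⁻⁶ × 43 = 81.33 MPa.
Then P = σA = 81.33 × 1775 mm² = 144.4 kN, compressive.

P ≈ 144 kN (compressive)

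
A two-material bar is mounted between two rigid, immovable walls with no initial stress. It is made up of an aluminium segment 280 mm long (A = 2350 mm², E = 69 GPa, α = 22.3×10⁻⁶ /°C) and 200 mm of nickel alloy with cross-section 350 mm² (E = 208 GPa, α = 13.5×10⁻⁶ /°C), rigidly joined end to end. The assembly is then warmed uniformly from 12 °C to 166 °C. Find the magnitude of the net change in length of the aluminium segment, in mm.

|ΔL| ≈ 0.43 mm

Free thermal expansion of the whole bar: Σ αᵢΔT Lᵢ = 22.3×10⁻⁶×154×280 + 13.5×10⁻⁶×154×200 = 1.377 mm.
The walls prevent any net length change, so an axial force P (same in every segment) develops. Compatibility: P · Σ Lᵢ/(AᵢEᵢ) = δ_free.
Σ Lᵢ/(AᵢEᵢ) = 280/(2350×69×10³) + 200/(350×208×10³) = 4.474×10⁻⁶ mm/N.
So P = 1.377 / 4.474×10⁻⁶ = 307.9 kN, compressive.
For the aluminium segment, free thermal change = 22.3×10⁻⁶×154×280 = 0.9616 mm and elastic change from P = 307900×280/(2350×69×10³) = 0.5316 mm; these oppose, so the net change is 0.43 mm (segment lengthens).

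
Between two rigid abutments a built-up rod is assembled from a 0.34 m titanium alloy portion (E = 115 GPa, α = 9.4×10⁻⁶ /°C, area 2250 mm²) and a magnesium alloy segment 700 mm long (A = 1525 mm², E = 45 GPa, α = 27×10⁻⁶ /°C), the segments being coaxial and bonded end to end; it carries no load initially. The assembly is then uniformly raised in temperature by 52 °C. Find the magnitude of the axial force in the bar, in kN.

P ≈ 99.8 kN (compressive)

With the walls removed the bar would change length by δ_free = Σ αᵢΔT Lᵢ = 9.4×10⁻⁶×52×340 + 27×10⁻⁶×52×700 = 1.149 mm.
The walls prevent any net length change, so an axial force P (same in every segment) develops. Compatibility: P · Σ Lᵢ/(AᵢEᵢ) = δ_free.
Σ Lᵢ/(AᵢEᵢ) = 340/(2250×115×10³) + 700/(1525×45×10³) = 1.151×10⁻⁵ mm/N.
So P = 1.149 / 1.151×10⁻⁵ = 99.79 kN, compressive.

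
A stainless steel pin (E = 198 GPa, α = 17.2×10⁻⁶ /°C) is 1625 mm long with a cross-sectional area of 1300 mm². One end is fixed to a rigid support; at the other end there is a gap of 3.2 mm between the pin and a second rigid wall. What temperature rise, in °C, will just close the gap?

Contact occurs when the free expansion equals the gap: αΔT L = 3.2 mm.
ΔT = 3.2 / (17.2×10⁻⁶ × 1625) = 114.5 °C.

ΔT ≈ 114 °C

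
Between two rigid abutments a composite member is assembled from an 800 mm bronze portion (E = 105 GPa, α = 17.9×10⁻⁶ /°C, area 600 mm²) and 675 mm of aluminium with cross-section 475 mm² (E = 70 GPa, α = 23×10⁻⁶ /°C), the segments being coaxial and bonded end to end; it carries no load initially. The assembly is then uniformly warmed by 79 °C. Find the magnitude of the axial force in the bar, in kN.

P ≈ 71.4 kN (compressive)

If the supports were absent, the total length change would be Σ αᵢΔT Lᵢ = 17.9×10⁻⁶×79×800 + 23×10⁻⁶×79×675 = 2.358 mm.
The walls prevent any net length change, so an axial force P (same in every segment) develops. Compatibility: P · Σ Lᵢ/(AᵢEᵢ) = δ_free.
The series flexibility is Σ Lᵢ/(AᵢEᵢ) = 800/(600×105×10³) + 675/(475×70×10³) = 3.3×10⁻⁵ mm/N.
P = 2.358 / 3.3×10⁻⁵ = 71450 N = 71.45 kN, compressive.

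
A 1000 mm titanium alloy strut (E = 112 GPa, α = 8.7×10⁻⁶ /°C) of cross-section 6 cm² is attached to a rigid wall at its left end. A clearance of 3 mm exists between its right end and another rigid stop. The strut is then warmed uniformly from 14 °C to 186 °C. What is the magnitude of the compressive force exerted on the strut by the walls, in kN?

P ≈ 0 kN

If the wall were absent the strut would grow by αΔT L = 8.7×10⁻⁶ × 172 × 1000 = 1.496 mm.
This is smaller than the 3 mm clearance, so the strut expands freely without reaching the stop — the stress is zero.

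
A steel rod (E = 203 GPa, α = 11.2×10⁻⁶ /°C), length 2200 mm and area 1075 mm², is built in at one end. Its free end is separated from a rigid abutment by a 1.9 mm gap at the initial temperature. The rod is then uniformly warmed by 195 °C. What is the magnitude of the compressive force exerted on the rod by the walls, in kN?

Unrestrained expansion: δ_free = αΔT L = 11.2×10⁻⁶ × 195 × 2200 = 4.805 mm.
The gap closes (δ_free > 1.9 mm) and the wall then resists a further 4.805 − 1.9 = 2.905 mm of expansion.
Compatibility: PL/(AE) = 2.905 mm, so σ = P/A = E × (2.905/2200) = 268 MPa.
Force on the wall = σA = 268 × 1075 mm² = 288.1 kN.

P ≈ 288 kN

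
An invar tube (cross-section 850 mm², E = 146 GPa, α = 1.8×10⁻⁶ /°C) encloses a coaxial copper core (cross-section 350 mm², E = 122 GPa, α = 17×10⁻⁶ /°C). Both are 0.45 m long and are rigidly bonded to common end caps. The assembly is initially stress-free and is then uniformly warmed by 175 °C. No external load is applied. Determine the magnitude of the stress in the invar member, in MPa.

σ ≈ 99.4 MPa (tensile)

Equilibrium of a rigid end plate with no external load gives equal and opposite internal forces ±P in the two members. Since α_{copper} > α_{invar}, heating drives the copper into compression and the invar into tension.
Compatibility of the two members (thermal + elastic change equal): (α₁ − α₂)ΔT = P·[1/(A₁E₁) + 1/(A₂E₂)].
|α₁ − α₂|·ΔT = 15.2×10⁻⁶ × 175 = 0.00266.
1/(A₁E₁) + 1/(A₂E₂) = 1/(850×146×10³) + 1/(350×122×10³) = 3.148×10⁻⁸ N⁻¹.
So P = 0.00266 / 3.148×10⁻⁸ = 84.51 kN.
σ_{invar} = P/A₁ = 84510/850 = 99.42 MPa, tensile.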